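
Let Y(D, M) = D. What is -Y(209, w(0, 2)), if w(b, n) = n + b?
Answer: -209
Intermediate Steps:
w(b, n) = b + n
-Y(209, w(0, 2)) = -1*209 = -209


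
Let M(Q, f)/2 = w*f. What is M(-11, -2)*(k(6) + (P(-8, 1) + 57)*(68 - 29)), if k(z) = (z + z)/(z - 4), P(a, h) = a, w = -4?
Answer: 30672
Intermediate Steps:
M(Q, f) = -8*f (M(Q, f) = 2*(-4*f) = -8*f)
k(z) = 2*z/(-4 + z) (k(z) = (2*z)/(-4 + z) = 2*z/(-4 + z))
M(-11, -2)*(k(6) + (P(-8, 1) + 57)*(68 - 29)) = (-8*(-2))*(2*6/(-4 + 6) + (-8 + 57)*(68 - 29)) = 16*(2*6/2 + 49*39) = 16*(2*6*(½) + 1911) = 16*(6 + 1911) = 16*1917 = 30672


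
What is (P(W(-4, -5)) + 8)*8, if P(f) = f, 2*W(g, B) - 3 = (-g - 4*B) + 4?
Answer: 188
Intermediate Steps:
W(g, B) = 7/2 - 2*B - g/2 (W(g, B) = 3/2 + ((-g - 4*B) + 4)/2 = 3/2 + (4 - g - 4*B)/2 = 3/2 + (2 - 2*B - g/2) = 7/2 - 2*B - g/2)
(P(W(-4, -5)) + 8)*8 = ((7/2 - 2*(-5) - ½*(-4)) + 8)*8 = ((7/2 + 10 + 2) + 8)*8 = (31/2 + 8)*8 = (47/2)*8 = 188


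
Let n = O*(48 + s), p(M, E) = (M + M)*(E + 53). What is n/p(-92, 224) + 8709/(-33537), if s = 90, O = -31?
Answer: -2176877/12386332 ≈ -0.17575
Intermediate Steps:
p(M, E) = 2*M*(53 + E) (p(M, E) = (2*M)*(53 + E) = 2*M*(53 + E))
n = -4278 (n = -31*(48 + 90) = -31*138 = -4278)
n/p(-92, 224) + 8709/(-33537) = -4278*(-1/(184*(53 + 224))) + 8709/(-33537) = -4278/(2*(-92)*277) + 8709*(-1/33537) = -4278/(-50968) - 2903/11179 = -4278*(-1/50968) - 2903/11179 = 93/1108 - 2903/11179 = -2176877/12386332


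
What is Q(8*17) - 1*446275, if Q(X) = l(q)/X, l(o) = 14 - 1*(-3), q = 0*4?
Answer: -3570199/8 ≈ -4.4628e+5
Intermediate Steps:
q = 0
l(o) = 17 (l(o) = 14 + 3 = 17)
Q(X) = 17/X
Q(8*17) - 1*446275 = 17/((8*17)) - 1*446275 = 17/136 - 446275 = 17*(1/136) - 446275 = ⅛ - 446275 = -3570199/8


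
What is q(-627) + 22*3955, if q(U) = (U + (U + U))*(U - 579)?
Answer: 2355496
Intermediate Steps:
q(U) = 3*U*(-579 + U) (q(U) = (U + 2*U)*(-579 + U) = (3*U)*(-579 + U) = 3*U*(-579 + U))
q(-627) + 22*3955 = 3*(-627)*(-579 - 627) + 22*3955 = 3*(-627)*(-1206) + 87010 = 2268486 + 87010 = 2355496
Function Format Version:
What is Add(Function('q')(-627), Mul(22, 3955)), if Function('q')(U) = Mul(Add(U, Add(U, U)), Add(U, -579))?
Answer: 2355496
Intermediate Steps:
Function('q')(U) = Mul(3, U, Add(-579, U)) (Function('q')(U) = Mul(Add(U, Mul(2, U)), Add(-579, U)) = Mul(Mul(3, U), Add(-579, U)) = Mul(3, U, Add(-579, U)))
Add(Function('q')(-627), Mul(22, 3955)) = Add(Mul(3, -627, Add(-579, -627)), Mul(22, 3955)) = Add(Mul(3, -627, -1206), 87010) = Add(2268486, 87010) = 2355496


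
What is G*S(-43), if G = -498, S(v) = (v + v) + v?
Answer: 64242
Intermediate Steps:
S(v) = 3*v (S(v) = 2*v + v = 3*v)
G*S(-43) = -1494*(-43) = -498*(-129) = 64242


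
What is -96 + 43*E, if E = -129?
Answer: -5643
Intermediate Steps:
-96 + 43*E = -96 + 43*(-129) = -96 - 5547 = -5643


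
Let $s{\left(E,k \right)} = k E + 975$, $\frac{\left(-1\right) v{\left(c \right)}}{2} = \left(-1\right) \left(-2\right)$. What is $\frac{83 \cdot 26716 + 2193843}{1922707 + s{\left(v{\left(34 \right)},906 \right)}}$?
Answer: $\frac{4411271}{1920058} \approx 2.2975$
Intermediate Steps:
$v{\left(c \right)} = -4$ ($v{\left(c \right)} = - 2 \left(\left(-1\right) \left(-2\right)\right) = \left(-2\right) 2 = -4$)
$s{\left(E,k \right)} = 975 + E k$ ($s{\left(E,k \right)} = E k + 975 = 975 + E k$)
$\frac{83 \cdot 26716 + 2193843}{1922707 + s{\left(v{\left(34 \right)},906 \right)}} = \frac{83 \cdot 26716 + 2193843}{1922707 + \left(975 - 3624\right)} = \frac{2217428 + 2193843}{1922707 + \left(975 - 3624\right)} = \frac{4411271}{1922707 - 2649} = \frac{4411271}{1920058}$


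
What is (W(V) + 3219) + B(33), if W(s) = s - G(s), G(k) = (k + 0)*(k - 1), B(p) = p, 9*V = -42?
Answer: 28988/9 ≈ 3220.9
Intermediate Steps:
V = -14/3 (V = (1/9)*(-42) = -14/3 ≈ -4.6667)
G(k) = k*(-1 + k)
W(s) = s - s*(-1 + s)
(W(V) + 3219) + B(33) = (-14*(2 - 1*(-14/3))/3 + 3219) + 33 = (-14*(2 + 14/3)/3 + 3219) + 33 = (-14/3*20/3 + 3219) + 33 = (-280/9 + 3219) + 33 = 28691/9 + 33 = 28988/9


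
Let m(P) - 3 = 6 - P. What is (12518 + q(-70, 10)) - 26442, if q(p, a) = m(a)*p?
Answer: -13854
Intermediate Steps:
m(P) = 9 - P (m(P) = 3 + (6 - P) = 9 - P)
q(p, a) = p*(9 - a) (q(p, a) = (9 - a)*p = p*(9 - a))
(12518 + q(-70, 10)) - 26442 = (12518 - 70*(9 - 1*10)) - 26442 = (12518 - 70*(9 - 10)) - 26442 = (12518 - 70*(-1)) - 26442 = (12518 + 70) - 26442 = 12588 - 26442 = -13854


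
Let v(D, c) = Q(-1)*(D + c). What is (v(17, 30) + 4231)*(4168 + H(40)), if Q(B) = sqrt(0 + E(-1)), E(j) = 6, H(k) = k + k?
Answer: 17973288 + 199656*sqrt(6) ≈ 1.8462e+7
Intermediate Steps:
H(k) = 2*k
Q(B) = sqrt(6) (Q(B) = sqrt(0 + 6) = sqrt(6))
v(D, c) = sqrt(6)*(D + c)
(v(17, 30) + 4231)*(4168 + H(40)) = (sqrt(6)*(17 + 30) + 4231)*(4168 + 2*40) = (sqrt(6)*47 + 4231)*(4168 + 80) = (47*sqrt(6) + 4231)*4248 = (4231 + 47*sqrt(6))*4248 = 17973288 + 199656*sqrt(6)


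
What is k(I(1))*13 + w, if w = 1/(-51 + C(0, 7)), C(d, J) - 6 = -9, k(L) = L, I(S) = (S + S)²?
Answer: 2807/54 ≈ 51.982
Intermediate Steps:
I(S) = 4*S² (I(S) = (2*S)² = 4*S²)
C(d, J) = -3 (C(d, J) = 6 - 9 = -3)
w = -1/54 (w = 1/(-51 - 3) = 1/(-54) = -1/54 ≈ -0.018519)
k(I(1))*13 + w = (4*1²)*13 - 1/54 = (4*1)*13 - 1/54 = 4*13 - 1/54 = 52 - 1/54 = 2807/54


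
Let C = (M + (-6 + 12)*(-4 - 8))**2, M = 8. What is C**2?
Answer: 16777216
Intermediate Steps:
C = 4096 (C = (8 + (-6 + 12)*(-4 - 8))**2 = (8 + 6*(-12))**2 = (8 - 72)**2 = (-64)**2 = 4096)
C**2 = 4096**2 = 16777216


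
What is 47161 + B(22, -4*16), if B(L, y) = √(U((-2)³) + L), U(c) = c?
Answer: 47161 + √14 ≈ 47165.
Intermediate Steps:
B(L, y) = √(-8 + L) (B(L, y) = √((-2)³ + L) = √(-8 + L))
47161 + B(22, -4*16) = 47161 + √(-8 + 22) = 47161 + √14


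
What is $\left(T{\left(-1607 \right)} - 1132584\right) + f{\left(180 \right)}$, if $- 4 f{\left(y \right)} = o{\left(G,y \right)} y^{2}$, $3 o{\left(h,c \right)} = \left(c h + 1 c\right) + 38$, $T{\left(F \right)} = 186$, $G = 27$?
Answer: $-14842998$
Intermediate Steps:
$o{\left(h,c \right)} = \frac{38}{3} + \frac{c}{3} + \frac{c h}{3}$ ($o{\left(h,c \right)} = \frac{\left(c h + 1 c\right) + 38}{3} = \frac{\left(c h + c\right) + 38}{3} = \frac{\left(c + c h\right) + 38}{3} = \frac{38 + c + c h}{3} = \frac{38}{3} + \frac{c}{3} + \frac{c h}{3}$)
$f{\left(y \right)} = - \frac{y^{2} \left(\frac{38}{3} + \frac{28 y}{3}\right)}{4}$ ($f{\left(y \right)} = - \frac{\left(\frac{38}{3} + \frac{y}{3} + \frac{1}{3} y 27\right) y^{2}}{4} = - \frac{\left(\frac{38}{3} + \frac{y}{3} + 9 y\right) y^{2}}{4} = - \frac{\left(\frac{38}{3} + \frac{28 y}{3}\right) y^{2}}{4} = - \frac{y^{2} \left(\frac{38}{3} + \frac{28 y}{3}\right)}{4}$)
$\left(T{\left(-1607 \right)} - 1132584\right) + f{\left(180 \right)} = \left(186 - 1132584\right) + \frac{180^{2} \left(-19 - 2520\right)}{6} = -1132398 + \frac{1}{6} \cdot 32400 \left(-19 - 2520\right) = -1132398 + \frac{1}{6} \cdot 32400 \left(-2539\right) = -1132398 - 13710600 = -14842998$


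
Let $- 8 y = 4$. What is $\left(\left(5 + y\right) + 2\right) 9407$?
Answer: $\frac{122291}{2} \approx 61146.0$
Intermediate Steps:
$y = - \frac{1}{2}$ ($y = \left(- \frac{1}{8}\right) 4 = - \frac{1}{2} \approx -0.5$)
$\left(\left(5 + y\right) + 2\right) 9407 = \left(\left(5 - \frac{1}{2}\right) + 2\right) 9407 = \left(\frac{9}{2} + 2\right) 9407 = \frac{13}{2} \cdot 9407 = \frac{122291}{2}$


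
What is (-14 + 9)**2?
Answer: 25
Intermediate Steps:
(-14 + 9)**2 = (-5)**2 = 25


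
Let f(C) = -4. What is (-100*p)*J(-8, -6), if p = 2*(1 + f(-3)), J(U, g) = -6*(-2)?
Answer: 7200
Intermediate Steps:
J(U, g) = 12
p = -6 (p = 2*(1 - 4) = 2*(-3) = -6)
(-100*p)*J(-8, -6) = -100*(-6)*12 = 600*12 = 7200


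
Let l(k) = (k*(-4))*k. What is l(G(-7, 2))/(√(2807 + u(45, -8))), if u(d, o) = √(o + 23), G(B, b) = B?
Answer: -196/√(2807 + √15) ≈ -3.6969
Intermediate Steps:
u(d, o) = √(23 + o)
l(k) = -4*k² (l(k) = (-4*k)*k = -4*k²)
l(G(-7, 2))/(√(2807 + u(45, -8))) = (-4*(-7)²)/(√(2807 + √(23 - 8))) = (-4*49)/(√(2807 + √15)) = -196/√(2807 + √15)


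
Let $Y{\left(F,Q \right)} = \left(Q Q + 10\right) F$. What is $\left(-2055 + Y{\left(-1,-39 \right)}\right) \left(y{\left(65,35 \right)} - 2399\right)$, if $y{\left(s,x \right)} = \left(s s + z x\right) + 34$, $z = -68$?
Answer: $1864720$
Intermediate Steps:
$Y{\left(F,Q \right)} = F \left(10 + Q^{2}\right)$ ($Y{\left(F,Q \right)} = \left(Q^{2} + 10\right) F = \left(10 + Q^{2}\right) F = F \left(10 + Q^{2}\right)$)
$y{\left(s,x \right)} = 34 + s^{2} - 68 x$ ($y{\left(s,x \right)} = \left(s s - 68 x\right) + 34 = \left(s^{2} - 68 x\right) + 34 = 34 + s^{2} - 68 x$)
$\left(-2055 + Y{\left(-1,-39 \right)}\right) \left(y{\left(65,35 \right)} - 2399\right) = \left(-2055 - \left(10 + \left(-39\right)^{2}\right)\right) \left(\left(34 + 65^{2} - 2380\right) - 2399\right) = \left(-2055 - \left(10 + 1521\right)\right) \left(\left(34 + 4225 - 2380\right) - 2399\right) = \left(-2055 - 1531\right) \left(1879 - 2399\right) = \left(-2055 - 1531\right) \left(-520\right) = \left(-3586\right) \left(-520\right) = 1864720$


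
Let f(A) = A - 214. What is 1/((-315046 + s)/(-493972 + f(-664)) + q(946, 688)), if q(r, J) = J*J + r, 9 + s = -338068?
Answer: 494850/234703059623 ≈ 2.1084e-6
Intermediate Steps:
s = -338077 (s = -9 - 338068 = -338077)
f(A) = -214 + A
q(r, J) = r + J² (q(r, J) = J² + r = r + J²)
1/((-315046 + s)/(-493972 + f(-664)) + q(946, 688)) = 1/((-315046 - 338077)/(-493972 + (-214 - 664)) + (946 + 688²)) = 1/(-653123/(-493972 - 878) + (946 + 473344)) = 1/(-653123/(-494850) + 474290) = 1/(-653123*(-1/494850) + 474290) = 1/(653123/494850 + 474290) = 1/(234703059623/494850) = 494850/234703059623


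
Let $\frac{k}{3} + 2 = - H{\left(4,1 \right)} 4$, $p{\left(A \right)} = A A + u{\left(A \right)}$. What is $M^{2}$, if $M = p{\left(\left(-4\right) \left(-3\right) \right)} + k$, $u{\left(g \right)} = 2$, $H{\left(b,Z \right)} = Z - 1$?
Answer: $19600$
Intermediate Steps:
$H{\left(b,Z \right)} = -1 + Z$
$p{\left(A \right)} = 2 + A^{2}$ ($p{\left(A \right)} = A A + 2 = A^{2} + 2 = 2 + A^{2}$)
$k = -6$ ($k = -6 + 3 \left(- \left(-1 + 1\right) 4\right) = -6 + 3 \left(- 0 \cdot 4\right) = -6 + 3 \left(\left(-1\right) 0\right) = -6 + 3 \cdot 0 = -6 + 0 = -6$)
$M = 140$ ($M = \left(2 + \left(\left(-4\right) \left(-3\right)\right)^{2}\right) - 6 = \left(2 + 12^{2}\right) - 6 = \left(2 + 144\right) - 6 = 146 - 6 = 140$)
$M^{2} = 140^{2} = 19600$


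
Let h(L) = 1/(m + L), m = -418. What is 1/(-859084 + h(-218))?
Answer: -636/546377425 ≈ -1.1640e-6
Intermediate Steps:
h(L) = 1/(-418 + L)
1/(-859084 + h(-218)) = 1/(-859084 + 1/(-418 - 218)) = 1/(-859084 + 1/(-636)) = 1/(-859084 - 1/636) = 1/(-546377425/636) = -636/546377425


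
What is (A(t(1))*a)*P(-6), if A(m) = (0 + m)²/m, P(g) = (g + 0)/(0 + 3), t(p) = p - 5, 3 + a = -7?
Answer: -80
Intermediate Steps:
a = -10 (a = -3 - 7 = -10)
t(p) = -5 + p
P(g) = g/3
A(m) = m (A(m) = m²/m = m)
(A(t(1))*a)*P(-6) = ((-5 + 1)*(-10))*((⅓)*(-6)) = -4*(-10)*(-2) = 40*(-2) = -80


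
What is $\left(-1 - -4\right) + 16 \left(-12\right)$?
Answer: $-189$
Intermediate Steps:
$\left(-1 - -4\right) + 16 \left(-12\right) = \left(-1 + 4\right) - 192 = 3 - 192 = -189$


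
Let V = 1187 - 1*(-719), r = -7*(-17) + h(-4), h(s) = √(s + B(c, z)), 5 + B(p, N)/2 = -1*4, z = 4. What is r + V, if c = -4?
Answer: 2025 + I*√22 ≈ 2025.0 + 4.6904*I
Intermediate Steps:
B(p, N) = -18 (B(p, N) = -10 + 2*(-1*4) = -10 + 2*(-4) = -10 - 8 = -18)
h(s) = √(-18 + s) (h(s) = √(s - 18) = √(-18 + s))
r = 119 + I*√22 (r = -7*(-17) + √(-18 - 4) = 119 + √(-22) = 119 + I*√22 ≈ 119.0 + 4.6904*I)
V = 1906 (V = 1187 + 719 = 1906)
r + V = (119 + I*√22) + 1906 = 2025 + I*√22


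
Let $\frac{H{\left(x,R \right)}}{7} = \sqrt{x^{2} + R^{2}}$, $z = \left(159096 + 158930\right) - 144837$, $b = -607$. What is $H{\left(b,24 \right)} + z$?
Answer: $173189 + 35 \sqrt{14761} \approx 1.7744 \cdot 10^{5}$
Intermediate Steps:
$z = 173189$ ($z = 318026 - 144837 = 173189$)
$H{\left(x,R \right)} = 7 \sqrt{R^{2} + x^{2}}$ ($H{\left(x,R \right)} = 7 \sqrt{x^{2} + R^{2}} = 7 \sqrt{R^{2} + x^{2}}$)
$H{\left(b,24 \right)} + z = 7 \sqrt{24^{2} + \left(-607\right)^{2}} + 173189 = 7 \sqrt{576 + 368449} + 173189 = 7 \sqrt{369025} + 173189 = 7 \cdot 5 \sqrt{14761} + 173189 = 35 \sqrt{14761} + 173189 = 173189 + 35 \sqrt{14761}$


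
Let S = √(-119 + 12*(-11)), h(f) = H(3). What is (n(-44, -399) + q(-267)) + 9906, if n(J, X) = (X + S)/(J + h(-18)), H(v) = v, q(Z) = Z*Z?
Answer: 3329394/41 - I*√251/41 ≈ 81205.0 - 0.38641*I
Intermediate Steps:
q(Z) = Z²
h(f) = 3
S = I*√251 (S = √(-119 - 132) = √(-251) = I*√251 ≈ 15.843*I)
n(J, X) = (X + I*√251)/(3 + J) (n(J, X) = (X + I*√251)/(J + 3) = (X + I*√251)/(3 + J))
(n(-44, -399) + q(-267)) + 9906 = ((-399 + I*√251)/(3 - 44) + (-267)²) + 9906 = ((-399 + I*√251)/(-41) + 71289) + 9906 = (-(-399 + I*√251)/41 + 71289) + 9906 = ((399/41 - I*√251/41) + 71289) + 9906 = (2923248/41 - I*√251/41) + 9906 = 3329394/41 - I*√251/41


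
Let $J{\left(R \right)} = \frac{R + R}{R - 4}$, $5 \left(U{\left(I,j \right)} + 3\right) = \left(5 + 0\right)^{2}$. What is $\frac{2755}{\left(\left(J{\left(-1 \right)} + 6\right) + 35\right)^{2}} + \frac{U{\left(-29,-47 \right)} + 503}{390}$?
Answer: $\frac{3233333}{1114074} \approx 2.9023$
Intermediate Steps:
$U{\left(I,j \right)} = 2$ ($U{\left(I,j \right)} = -3 + \frac{\left(5 + 0\right)^{2}}{5} = -3 + \frac{5^{2}}{5} = -3 + \frac{1}{5} \cdot 25 = -3 + 5 = 2$)
$J{\left(R \right)} = \frac{2 R}{-4 + R}$
$\frac{2755}{\left(\left(J{\left(-1 \right)} + 6\right) + 35\right)^{2}} + \frac{U{\left(-29,-47 \right)} + 503}{390} = \frac{2755}{\left(\left(2 \left(-1\right) \frac{1}{-4 - 1} + 6\right) + 35\right)^{2}} + \frac{2 + 503}{390} = \frac{2755}{\left(\left(2 \left(-1\right) \frac{1}{-5} + 6\right) + 35\right)^{2}} + 505 \cdot \frac{1}{390} = \frac{2755}{\left(\left(2 \left(-1\right) \left(- \frac{1}{5}\right) + 6\right) + 35\right)^{2}} + \frac{101}{78} = \frac{2755}{\left(\left(\frac{2}{5} + 6\right) + 35\right)^{2}} + \frac{101}{78} = \frac{2755}{\left(\frac{32}{5} + 35\right)^{2}} + \frac{101}{78} = \frac{2755}{\left(\frac{207}{5}\right)^{2}} + \frac{101}{78} = \frac{2755}{\frac{42849}{25}} + \frac{101}{78} = 2755 \cdot \frac{25}{42849} + \frac{101}{78} = \frac{68875}{42849} + \frac{101}{78} = \frac{3233333}{1114074}$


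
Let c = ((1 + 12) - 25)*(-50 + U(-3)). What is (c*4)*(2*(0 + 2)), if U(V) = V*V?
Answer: 7872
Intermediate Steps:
U(V) = V**2
c = 492 (c = ((1 + 12) - 25)*(-50 + (-3)**2) = (13 - 25)*(-50 + 9) = -12*(-41) = 492)
(c*4)*(2*(0 + 2)) = (492*4)*(2*(0 + 2)) = 1968*(2*2) = 1968*4 = 7872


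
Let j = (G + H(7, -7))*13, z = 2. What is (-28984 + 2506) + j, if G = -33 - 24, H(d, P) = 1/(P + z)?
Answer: -136108/5 ≈ -27222.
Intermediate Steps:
H(d, P) = 1/(2 + P) (H(d, P) = 1/(P + 2) = 1/(2 + P))
G = -57
j = -3718/5 (j = (-57 + 1/(2 - 7))*13 = (-57 + 1/(-5))*13 = (-57 - ⅕)*13 = -286/5*13 = -3718/5 ≈ -743.60)
(-28984 + 2506) + j = (-28984 + 2506) - 3718/5 = -26478 - 3718/5 = -136108/5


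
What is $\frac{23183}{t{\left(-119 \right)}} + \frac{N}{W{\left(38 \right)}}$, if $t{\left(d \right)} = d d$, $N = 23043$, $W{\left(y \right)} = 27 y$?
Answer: $\frac{116699227}{4843062} \approx 24.096$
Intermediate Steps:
$t{\left(d \right)} = d^{2}$
$\frac{23183}{t{\left(-119 \right)}} + \frac{N}{W{\left(38 \right)}} = \frac{23183}{\left(-119\right)^{2}} + \frac{23043}{27 \cdot 38} = \frac{23183}{14161} + \frac{23043}{1026} = 23183 \cdot \frac{1}{14161} + 23043 \cdot \frac{1}{1026} = \frac{23183}{14161} + \frac{7681}{342} = \frac{116699227}{4843062}$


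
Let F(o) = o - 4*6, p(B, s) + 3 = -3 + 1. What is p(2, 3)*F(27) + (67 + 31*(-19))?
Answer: -537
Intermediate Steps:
p(B, s) = -5 (p(B, s) = -3 + (-3 + 1) = -3 - 2 = -5)
F(o) = -24 + o (F(o) = o - 24 = -24 + o)
p(2, 3)*F(27) + (67 + 31*(-19)) = -5*(-24 + 27) + (67 + 31*(-19)) = -5*3 + (67 - 589) = -15 - 522 = -537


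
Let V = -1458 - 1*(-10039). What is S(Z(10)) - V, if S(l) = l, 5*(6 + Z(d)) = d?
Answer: -8585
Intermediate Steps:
Z(d) = -6 + d/5
V = 8581 (V = -1458 + 10039 = 8581)
S(Z(10)) - V = (-6 + (⅕)*10) - 1*8581 = (-6 + 2) - 8581 = -4 - 8581 = -8585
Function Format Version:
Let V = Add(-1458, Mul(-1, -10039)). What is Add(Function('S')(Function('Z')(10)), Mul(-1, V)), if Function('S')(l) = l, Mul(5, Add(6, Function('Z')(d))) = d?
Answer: -8585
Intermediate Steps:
Function('Z')(d) = Add(-6, Mul(Rational(1, 5), d))
V = 8581 (V = Add(-1458, 10039) = 8581)
Add(Function('S')(Function('Z')(10)), Mul(-1, V)) = Add(Add(-6, Mul(Rational(1, 5), 10)), Mul(-1, 8581)) = Add(Add(-6, 2), -8581) = Add(-4, -8581) = -8585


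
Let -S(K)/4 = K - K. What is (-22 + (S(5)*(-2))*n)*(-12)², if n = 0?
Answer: -3168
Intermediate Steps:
S(K) = 0 (S(K) = -4*(K - K) = -4*0 = 0)
(-22 + (S(5)*(-2))*n)*(-12)² = (-22 + (0*(-2))*0)*(-12)² = (-22 + 0*0)*144 = (-22 + 0)*144 = -22*144 = -3168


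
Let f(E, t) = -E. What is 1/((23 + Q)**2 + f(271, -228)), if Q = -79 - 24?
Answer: 1/6129 ≈ 0.00016316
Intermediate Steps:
Q = -103
1/((23 + Q)**2 + f(271, -228)) = 1/((23 - 103)**2 - 1*271) = 1/((-80)**2 - 271) = 1/(6400 - 271) = 1/6129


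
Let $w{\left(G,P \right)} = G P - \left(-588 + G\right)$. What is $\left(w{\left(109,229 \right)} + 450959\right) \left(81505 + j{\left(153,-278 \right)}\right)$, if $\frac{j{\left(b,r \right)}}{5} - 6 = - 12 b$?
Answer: $34469849645$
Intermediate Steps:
$j{\left(b,r \right)} = 30 - 60 b$ ($j{\left(b,r \right)} = 30 + 5 \left(- 12 b\right) = 30 - 60 b$)
$w{\left(G,P \right)} = 588 - G + G P$
$\left(w{\left(109,229 \right)} + 450959\right) \left(81505 + j{\left(153,-278 \right)}\right) = \left(\left(588 - 109 + 109 \cdot 229\right) + 450959\right) \left(81505 + \left(30 - 9180\right)\right) = \left(\left(588 - 109 + 24961\right) + 450959\right) \left(81505 + \left(30 - 9180\right)\right) = \left(25440 + 450959\right) \left(81505 - 9150\right) = 476399 \cdot 72355 = 34469849645$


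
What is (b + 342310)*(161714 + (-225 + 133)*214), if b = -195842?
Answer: 20802264168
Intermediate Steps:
(b + 342310)*(161714 + (-225 + 133)*214) = (-195842 + 342310)*(161714 + (-225 + 133)*214) = 146468*(161714 - 92*214) = 146468*(161714 - 19688) = 146468*142026 = 20802264168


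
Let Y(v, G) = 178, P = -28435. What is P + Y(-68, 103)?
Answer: -28257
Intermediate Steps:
P + Y(-68, 103) = -28435 + 178 = -28257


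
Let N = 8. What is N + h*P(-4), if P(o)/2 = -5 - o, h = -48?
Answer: 104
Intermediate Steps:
P(o) = -10 - 2*o (P(o) = 2*(-5 - o) = -10 - 2*o)
N + h*P(-4) = 8 - 48*(-10 - 2*(-4)) = 8 - 48*(-10 + 8) = 8 - 48*(-2) = 8 + 96 = 104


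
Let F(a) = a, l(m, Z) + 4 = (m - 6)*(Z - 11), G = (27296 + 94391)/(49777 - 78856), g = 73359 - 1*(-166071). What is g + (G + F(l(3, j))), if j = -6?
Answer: 6963629996/29079 ≈ 2.3947e+5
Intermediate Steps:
g = 239430 (g = 73359 + 166071 = 239430)
G = -121687/29079 (G = 121687/(-29079) = 121687*(-1/29079) = -121687/29079 ≈ -4.1847)
l(m, Z) = -4 + (-11 + Z)*(-6 + m) (l(m, Z) = -4 + (m - 6)*(Z - 11) = -4 + (-6 + m)*(-11 + Z) = -4 + (-11 + Z)*(-6 + m))
g + (G + F(l(3, j))) = 239430 + (-121687/29079 + (62 - 11*3 - 6*(-6) - 6*3)) = 239430 + (-121687/29079 + (62 - 33 + 36 - 18)) = 239430 + (-121687/29079 + 47) = 239430 + 1245026/29079 = 6963629996/29079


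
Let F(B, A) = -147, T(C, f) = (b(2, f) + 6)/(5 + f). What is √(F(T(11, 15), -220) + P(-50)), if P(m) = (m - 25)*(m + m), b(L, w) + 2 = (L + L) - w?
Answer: 3*√817 ≈ 85.750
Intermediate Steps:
b(L, w) = -2 - w + 2*L (b(L, w) = -2 + ((L + L) - w) = -2 + (2*L - w) = -2 + (-w + 2*L) = -2 - w + 2*L)
T(C, f) = (8 - f)/(5 + f) (T(C, f) = ((-2 - f + 2*2) + 6)/(5 + f) = ((-2 - f + 4) + 6)/(5 + f) = ((2 - f) + 6)/(5 + f) = (8 - f)/(5 + f))
P(m) = 2*m*(-25 + m) (P(m) = (-25 + m)*(2*m) = 2*m*(-25 + m))
√(F(T(11, 15), -220) + P(-50)) = √(-147 + 2*(-50)*(-25 - 50)) = √(-147 + 2*(-50)*(-75)) = √(-147 + 7500) = √7353 = 3*√817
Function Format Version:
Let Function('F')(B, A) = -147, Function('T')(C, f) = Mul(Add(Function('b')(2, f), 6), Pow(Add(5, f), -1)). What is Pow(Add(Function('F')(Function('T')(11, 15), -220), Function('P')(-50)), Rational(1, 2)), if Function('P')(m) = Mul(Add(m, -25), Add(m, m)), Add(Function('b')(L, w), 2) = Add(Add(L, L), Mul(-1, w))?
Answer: Mul(3, Pow(817, Rational(1, 2))) ≈ 85.750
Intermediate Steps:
Function('b')(L, w) = Add(-2, Mul(-1, w), Mul(2, L)) (Function('b')(L, w) = Add(-2, Add(Add(L, L), Mul(-1, w))) = Add(-2, Add(Mul(2, L), Mul(-1, w))) = Add(-2, Add(Mul(-1, w), Mul(2, L))) = Add(-2, Mul(-1, w), Mul(2, L)))
Function('T')(C, f) = Mul(Pow(Add(5, f), -1), Add(8, Mul(-1, f))) (Function('T')(C, f) = Mul(Add(Add(-2, Mul(-1, f), Mul(2, 2)), 6), Pow(Add(5, f), -1)) = Mul(Add(Add(-2, Mul(-1, f), 4), 6), Pow(Add(5, f), -1)) = Mul(Add(Add(2, Mul(-1, f)), 6), Pow(Add(5, f), -1)) = Mul(Add(8, Mul(-1, f)), Pow(Add(5, f), -1)) = Mul(Pow(Add(5, f), -1), Add(8, Mul(-1, f))))
Function('P')(m) = Mul(2, m, Add(-25, m)) (Function('P')(m) = Mul(Add(-25, m), Mul(2, m)) = Mul(2, m, Add(-25, m)))
Pow(Add(Function('F')(Function('T')(11, 15), -220), Function('P')(-50)), Rational(1, 2)) = Pow(Add(-147, Mul(2, -50, Add(-25, -50))), Rational(1, 2)) = Pow(Add(-147, Mul(2, -50, -75)), Rational(1, 2)) = Pow(Add(-147, 7500), Rational(1, 2)) = Pow(7353, Rational(1, 2)) = Mul(3, Pow(817, Rational(1, 2)))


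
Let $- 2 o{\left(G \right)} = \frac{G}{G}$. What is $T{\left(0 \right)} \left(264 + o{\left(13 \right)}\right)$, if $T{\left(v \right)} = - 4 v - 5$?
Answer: $- \frac{2635}{2} \approx -1317.5$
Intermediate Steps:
$o{\left(G \right)} = - \frac{1}{2}$ ($o{\left(G \right)} = - \frac{G \frac{1}{G}}{2} = \left(- \frac{1}{2}\right) 1 = - \frac{1}{2}$)
$T{\left(v \right)} = -5 - 4 v$
$T{\left(0 \right)} \left(264 + o{\left(13 \right)}\right) = \left(-5 - 0\right) \left(264 - \frac{1}{2}\right) = \left(-5 + 0\right) \frac{527}{2} = \left(-5\right) \frac{527}{2} = - \frac{2635}{2}$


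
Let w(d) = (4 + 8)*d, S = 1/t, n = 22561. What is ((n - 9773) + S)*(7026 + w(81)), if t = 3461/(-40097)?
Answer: 353664929658/3461 ≈ 1.0219e+8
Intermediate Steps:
t = -3461/40097 (t = 3461*(-1/40097) = -3461/40097 ≈ -0.086316)
S = -40097/3461 (S = 1/(-3461/40097) = -40097/3461 ≈ -11.585)
w(d) = 12*d
((n - 9773) + S)*(7026 + w(81)) = ((22561 - 9773) - 40097/3461)*(7026 + 12*81) = (12788 - 40097/3461)*(7026 + 972) = (44219171/3461)*7998 = 353664929658/3461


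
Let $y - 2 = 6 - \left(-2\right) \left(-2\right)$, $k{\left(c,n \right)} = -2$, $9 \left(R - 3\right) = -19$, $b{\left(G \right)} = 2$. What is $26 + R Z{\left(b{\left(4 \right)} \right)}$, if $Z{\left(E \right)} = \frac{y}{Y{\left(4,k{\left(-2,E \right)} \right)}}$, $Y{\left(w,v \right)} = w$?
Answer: $\frac{242}{9} \approx 26.889$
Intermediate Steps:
$R = \frac{8}{9}$ ($R = 3 + \frac{1}{9} \left(-19\right) = 3 - \frac{19}{9} = \frac{8}{9} \approx 0.88889$)
$y = 4$ ($y = 2 + \left(6 - \left(-2\right) \left(-2\right)\right) = 2 + \left(6 - 4\right) = 2 + 2 = 4$)
$Z{\left(E \right)} = 1$ ($Z{\left(E \right)} = \frac{4}{4} = 4 \cdot \frac{1}{4} = 1$)
$26 + R Z{\left(b{\left(4 \right)} \right)} = 26 + \frac{8}{9} \cdot 1 = 26 + \frac{8}{9} = \frac{242}{9}$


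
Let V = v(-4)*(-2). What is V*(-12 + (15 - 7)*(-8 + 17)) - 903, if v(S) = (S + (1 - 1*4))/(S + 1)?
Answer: -1183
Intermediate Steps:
v(S) = (-3 + S)/(1 + S) (v(S) = (S + (1 - 4))/(1 + S) = (S - 3)/(1 + S) = (-3 + S)/(1 + S))
V = -14/3 (V = ((-3 - 4)/(1 - 4))*(-2) = (-7/(-3))*(-2) = -⅓*(-7)*(-2) = (7/3)*(-2) = -14/3 ≈ -4.6667)
V*(-12 + (15 - 7)*(-8 + 17)) - 903 = -14*(-12 + (15 - 7)*(-8 + 17))/3 - 903 = -14*(-12 + 8*9)/3 - 903 = -14*(-12 + 72)/3 - 903 = -14/3*60 - 903 = -280 - 903 = -1183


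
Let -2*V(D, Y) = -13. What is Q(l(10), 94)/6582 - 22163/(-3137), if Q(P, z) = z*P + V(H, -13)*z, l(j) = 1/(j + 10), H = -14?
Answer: 1478083169/206477340 ≈ 7.1586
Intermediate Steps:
V(D, Y) = 13/2 (V(D, Y) = -½*(-13) = 13/2)
l(j) = 1/(10 + j)
Q(P, z) = 13*z/2 + P*z (Q(P, z) = z*P + 13*z/2 = P*z + 13*z/2 = 13*z/2 + P*z)
Q(l(10), 94)/6582 - 22163/(-3137) = ((½)*94*(13 + 2/(10 + 10)))/6582 - 22163/(-3137) = ((½)*94*(13 + 2/20))*(1/6582) - 22163*(-1/3137) = ((½)*94*(13 + 2*(1/20)))*(1/6582) + 22163/3137 = ((½)*94*(13 + ⅒))*(1/6582) + 22163/3137 = ((½)*94*(131/10))*(1/6582) + 22163/3137 = (6157/10)*(1/6582) + 22163/3137 = 6157/65820 + 22163/3137 = 1478083169/206477340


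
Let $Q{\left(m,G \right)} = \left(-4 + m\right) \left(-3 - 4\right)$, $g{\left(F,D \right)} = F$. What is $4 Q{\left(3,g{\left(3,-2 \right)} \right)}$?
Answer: $28$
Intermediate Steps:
$Q{\left(m,G \right)} = 28 - 7 m$ ($Q{\left(m,G \right)} = \left(-4 + m\right) \left(-7\right) = 28 - 7 m$)
$4 Q{\left(3,g{\left(3,-2 \right)} \right)} = 4 \left(28 - 21\right) = 4 \cdot 7 = 28$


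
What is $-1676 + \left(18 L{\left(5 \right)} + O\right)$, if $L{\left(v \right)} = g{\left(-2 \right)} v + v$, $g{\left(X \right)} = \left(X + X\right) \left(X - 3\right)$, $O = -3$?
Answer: $211$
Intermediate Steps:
$g{\left(X \right)} = 2 X \left(-3 + X\right)$
$L{\left(v \right)} = 21 v$ ($L{\left(v \right)} = 2 \left(-2\right) \left(-3 - 2\right) v + v = 2 \left(-2\right) \left(-5\right) v + v = 20 v + v = 21 v$)
$-1676 + \left(18 L{\left(5 \right)} + O\right) = -1676 - \left(3 - 18 \cdot 21 \cdot 5\right) = -1676 + \left(18 \cdot 105 - 3\right) = -1676 + \left(1890 - 3\right) = -1676 + 1887 = 211$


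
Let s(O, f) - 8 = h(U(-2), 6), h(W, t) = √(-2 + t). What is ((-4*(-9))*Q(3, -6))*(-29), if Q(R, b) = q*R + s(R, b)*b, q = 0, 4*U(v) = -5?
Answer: 62640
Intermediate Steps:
U(v) = -5/4 (U(v) = (¼)*(-5) = -5/4)
s(O, f) = 10 (s(O, f) = 8 + √(-2 + 6) = 8 + √4 = 8 + 2 = 10)
Q(R, b) = 10*b (Q(R, b) = 0*R + 10*b = 0 + 10*b = 10*b)
((-4*(-9))*Q(3, -6))*(-29) = ((-4*(-9))*(10*(-6)))*(-29) = (36*(-60))*(-29) = -2160*(-29) = 62640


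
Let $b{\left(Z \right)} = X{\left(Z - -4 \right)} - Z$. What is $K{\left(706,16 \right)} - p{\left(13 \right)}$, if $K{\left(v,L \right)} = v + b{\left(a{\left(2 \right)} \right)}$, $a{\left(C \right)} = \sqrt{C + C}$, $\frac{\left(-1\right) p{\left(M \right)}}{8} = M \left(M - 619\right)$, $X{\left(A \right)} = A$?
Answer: $-62314$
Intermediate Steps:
$p{\left(M \right)} = - 8 M \left(-619 + M\right)$ ($p{\left(M \right)} = - 8 M \left(M - 619\right) = - 8 M \left(-619 + M\right)$)
$a{\left(C \right)} = \sqrt{2} \sqrt{C}$ ($a{\left(C \right)} = \sqrt{2 C} = \sqrt{2} \sqrt{C}$)
$b{\left(Z \right)} = 4$ ($b{\left(Z \right)} = \left(Z - -4\right) - Z = \left(Z + 4\right) - Z = \left(4 + Z\right) - Z = 4$)
$K{\left(v,L \right)} = 4 + v$ ($K{\left(v,L \right)} = v + 4 = 4 + v$)
$K{\left(706,16 \right)} - p{\left(13 \right)} = \left(4 + 706\right) - 8 \cdot 13 \left(619 - 13\right) = 710 - 8 \cdot 13 \left(619 - 13\right) = 710 - 8 \cdot 13 \cdot 606 = 710 - 63024 = -62314$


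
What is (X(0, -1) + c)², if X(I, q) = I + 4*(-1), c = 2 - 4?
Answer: 36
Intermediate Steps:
c = -2
X(I, q) = -4 + I (X(I, q) = I - 4 = -4 + I)
(X(0, -1) + c)² = ((-4 + 0) - 2)² = (-4 - 2)² = (-6)² = 36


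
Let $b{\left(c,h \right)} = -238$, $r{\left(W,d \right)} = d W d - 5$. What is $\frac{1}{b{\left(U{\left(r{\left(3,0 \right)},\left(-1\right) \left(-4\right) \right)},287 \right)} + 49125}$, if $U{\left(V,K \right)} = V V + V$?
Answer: $\frac{1}{48887} \approx 2.0455 \cdot 10^{-5}$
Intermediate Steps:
$r{\left(W,d \right)} = -5 + W d^{2}$ ($r{\left(W,d \right)} = W d d - 5 = W d^{2} - 5 = -5 + W d^{2}$)
$U{\left(V,K \right)} = V + V^{2}$ ($U{\left(V,K \right)} = V^{2} + V = V + V^{2}$)
$\frac{1}{b{\left(U{\left(r{\left(3,0 \right)},\left(-1\right) \left(-4\right) \right)},287 \right)} + 49125} = \frac{1}{-238 + 49125} = \frac{1}{48887}$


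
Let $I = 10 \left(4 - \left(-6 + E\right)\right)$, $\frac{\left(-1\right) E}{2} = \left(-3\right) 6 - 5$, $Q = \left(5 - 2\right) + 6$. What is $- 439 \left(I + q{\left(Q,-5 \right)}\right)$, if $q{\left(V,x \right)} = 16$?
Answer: $151016$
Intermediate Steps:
$Q = 9$ ($Q = 3 + 6 = 9$)
$E = 46$ ($E = - 2 \left(\left(-3\right) 6 - 5\right) = - 2 \left(-18 - 5\right) = \left(-2\right) \left(-23\right) = 46$)
$I = -360$ ($I = 10 \left(4 + \left(6 - 46\right)\right) = 10 \left(4 - 40\right) = 10 \left(-36\right) = -360$)
$- 439 \left(I + q{\left(Q,-5 \right)}\right) = - 439 \left(-360 + 16\right) = \left(-439\right) \left(-344\right) = 151016$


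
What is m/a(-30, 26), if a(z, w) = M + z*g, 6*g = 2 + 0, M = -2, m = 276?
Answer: -23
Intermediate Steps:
g = ⅓ (g = (2 + 0)/6 = (⅙)*2 = ⅓ ≈ 0.33333)
a(z, w) = -2 + z/3 (a(z, w) = -2 + z*(⅓) = -2 + z/3)
m/a(-30, 26) = 276/(-2 + (⅓)*(-30)) = 276/(-2 - 10) = 276/(-12) = 276*(-1/12) = -23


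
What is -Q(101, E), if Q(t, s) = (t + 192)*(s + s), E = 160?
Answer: -93760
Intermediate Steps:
Q(t, s) = 2*s*(192 + t) (Q(t, s) = (192 + t)*(2*s) = 2*s*(192 + t))
-Q(101, E) = -2*160*(192 + 101) = -2*160*293 = -1*93760 = -93760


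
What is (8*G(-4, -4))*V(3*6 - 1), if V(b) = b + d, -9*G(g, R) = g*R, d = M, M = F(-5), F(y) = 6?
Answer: -2944/9 ≈ -327.11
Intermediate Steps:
M = 6
d = 6
G(g, R) = -R*g/9 (G(g, R) = -g*R/9 = -R*g/9)
V(b) = 6 + b (V(b) = b + 6 = 6 + b)
(8*G(-4, -4))*V(3*6 - 1) = (8*(-⅑*(-4)*(-4)))*(6 + (3*6 - 1)) = (8*(-16/9))*(6 + (18 - 1)) = -128*(6 + 17)/9 = -128/9*23 = -2944/9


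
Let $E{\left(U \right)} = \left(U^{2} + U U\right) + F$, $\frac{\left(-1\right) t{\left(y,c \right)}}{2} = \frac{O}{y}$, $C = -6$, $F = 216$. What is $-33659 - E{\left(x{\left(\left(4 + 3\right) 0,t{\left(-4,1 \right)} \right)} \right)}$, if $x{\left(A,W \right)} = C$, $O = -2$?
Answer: $-33947$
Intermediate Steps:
$t{\left(y,c \right)} = \frac{4}{y}$ ($t{\left(y,c \right)} = - 2 \left(- \frac{2}{y}\right) = \frac{4}{y}$)
$x{\left(A,W \right)} = -6$
$E{\left(U \right)} = 216 + 2 U^{2}$ ($E{\left(U \right)} = \left(U^{2} + U U\right) + 216 = \left(U^{2} + U^{2}\right) + 216 = 2 U^{2} + 216 = 216 + 2 U^{2}$)
$-33659 - E{\left(x{\left(\left(4 + 3\right) 0,t{\left(-4,1 \right)} \right)} \right)} = -33659 - \left(216 + 2 \left(-6\right)^{2}\right) = -33659 - \left(216 + 2 \cdot 36\right) = -33659 - \left(216 + 72\right) = -33659 - 288 = -33947$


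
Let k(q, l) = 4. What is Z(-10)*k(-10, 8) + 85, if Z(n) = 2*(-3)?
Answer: 61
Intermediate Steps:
Z(n) = -6
Z(-10)*k(-10, 8) + 85 = -6*4 + 85 = -24 + 85 = 61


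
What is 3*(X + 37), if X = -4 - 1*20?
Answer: 39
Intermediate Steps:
X = -24 (X = -4 - 20 = -24)
3*(X + 37) = 3*(-24 + 37) = 3*13 = 39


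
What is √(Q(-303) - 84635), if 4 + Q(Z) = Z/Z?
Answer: I*√84638 ≈ 290.93*I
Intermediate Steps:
Q(Z) = -3 (Q(Z) = -4 + Z/Z = -4 + 1 = -3)
√(Q(-303) - 84635) = √(-3 - 84635) = √(-84638) = I*√84638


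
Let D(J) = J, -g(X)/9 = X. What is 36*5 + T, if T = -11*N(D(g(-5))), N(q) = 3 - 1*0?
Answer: 147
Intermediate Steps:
g(X) = -9*X
N(q) = 3 (N(q) = 3 + 0 = 3)
T = -33 (T = -11*3 = -33)
36*5 + T = 36*5 - 33 = 180 - 33 = 147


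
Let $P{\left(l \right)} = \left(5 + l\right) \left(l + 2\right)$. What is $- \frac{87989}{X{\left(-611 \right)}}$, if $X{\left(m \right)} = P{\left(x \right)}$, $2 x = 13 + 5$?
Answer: $- \frac{7999}{14} \approx -571.36$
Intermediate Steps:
$x = 9$ ($x = \frac{13 + 5}{2} = \frac{1}{2} \cdot 18 = 9$)
$P{\left(l \right)} = \left(2 + l\right) \left(5 + l\right)$ ($P{\left(l \right)} = \left(5 + l\right) \left(2 + l\right) = \left(2 + l\right) \left(5 + l\right)$)
$X{\left(m \right)} = 154$ ($X{\left(m \right)} = 10 + 9^{2} + 7 \cdot 9 = 10 + 81 + 63 = 154$)
$- \frac{87989}{X{\left(-611 \right)}} = - \frac{87989}{154} = \left(-87989\right) \frac{1}{154} = - \frac{7999}{14}$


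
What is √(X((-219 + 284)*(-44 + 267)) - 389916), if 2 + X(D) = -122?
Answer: 14*I*√1990 ≈ 624.53*I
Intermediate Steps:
X(D) = -124 (X(D) = -2 - 122 = -124)
√(X((-219 + 284)*(-44 + 267)) - 389916) = √(-124 - 389916) = √(-390040) = 14*I*√1990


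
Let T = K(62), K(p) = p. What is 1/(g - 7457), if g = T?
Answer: -1/7395 ≈ -0.00013523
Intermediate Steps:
T = 62
g = 62
1/(g - 7457) = 1/(62 - 7457) = 1/(-7395) = -1/7395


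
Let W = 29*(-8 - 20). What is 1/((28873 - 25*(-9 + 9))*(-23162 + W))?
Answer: -1/692201302 ≈ -1.4447e-9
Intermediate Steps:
W = -812 (W = 29*(-28) = -812)
1/((28873 - 25*(-9 + 9))*(-23162 + W)) = 1/((28873 - 25*(-9 + 9))*(-23162 - 812)) = 1/((28873 - 25*0)*(-23974)) = 1/((28873 + 0)*(-23974)) = 1/(28873*(-23974)) = 1/(-692201302) = -1/692201302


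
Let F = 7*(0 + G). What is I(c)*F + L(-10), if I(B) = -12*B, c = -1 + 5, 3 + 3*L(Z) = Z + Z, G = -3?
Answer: 3001/3 ≈ 1000.3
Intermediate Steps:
L(Z) = -1 + 2*Z/3 (L(Z) = -1 + (Z + Z)/3 = -1 + (2*Z)/3 = -1 + 2*Z/3)
F = -21 (F = 7*(0 - 3) = 7*(-3) = -21)
c = 4
I(c)*F + L(-10) = -12*4*(-21) + (-1 + (⅔)*(-10)) = -48*(-21) + (-1 - 20/3) = 1008 - 23/3 = 3001/3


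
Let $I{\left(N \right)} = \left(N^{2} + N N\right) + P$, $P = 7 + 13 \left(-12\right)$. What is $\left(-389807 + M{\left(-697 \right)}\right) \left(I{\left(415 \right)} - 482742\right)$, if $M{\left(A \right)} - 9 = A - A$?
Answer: $53964024918$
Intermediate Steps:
$P = -149$ ($P = 7 - 156 = -149$)
$M{\left(A \right)} = 9$ ($M{\left(A \right)} = 9 + \left(A - A\right) = 9 + 0 = 9$)
$I{\left(N \right)} = -149 + 2 N^{2}$ ($I{\left(N \right)} = \left(N^{2} + N N\right) - 149 = \left(N^{2} + N^{2}\right) - 149 = 2 N^{2} - 149 = -149 + 2 N^{2}$)
$\left(-389807 + M{\left(-697 \right)}\right) \left(I{\left(415 \right)} - 482742\right) = \left(-389807 + 9\right) \left(\left(-149 + 2 \cdot 415^{2}\right) - 482742\right) = - 389798 \left(\left(-149 + 2 \cdot 172225\right) - 482742\right) = - 389798 \left(\left(-149 + 344450\right) - 482742\right) = - 389798 \left(344301 - 482742\right) = \left(-389798\right) \left(-138441\right) = 53964024918$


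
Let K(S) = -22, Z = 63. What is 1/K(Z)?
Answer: -1/22 ≈ -0.045455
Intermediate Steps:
1/K(Z) = 1/(-22) = -1/22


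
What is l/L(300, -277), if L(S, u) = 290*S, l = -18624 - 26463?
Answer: -15029/29000 ≈ -0.51824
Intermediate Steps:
l = -45087
l/L(300, -277) = -45087/(290*300) = -45087/87000 = -45087*1/87000 = -15029/29000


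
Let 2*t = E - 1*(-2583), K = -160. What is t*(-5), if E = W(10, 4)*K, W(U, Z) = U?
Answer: -4915/2 ≈ -2457.5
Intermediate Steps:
E = -1600 (E = 10*(-160) = -1600)
t = 983/2 (t = (-1600 - 1*(-2583))/2 = (-1600 + 2583)/2 = (½)*983 = 983/2 ≈ 491.50)
t*(-5) = (983/2)*(-5) = -4915/2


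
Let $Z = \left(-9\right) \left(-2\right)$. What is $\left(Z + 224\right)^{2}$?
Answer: $58564$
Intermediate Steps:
$Z = 18$
$\left(Z + 224\right)^{2} = \left(18 + 224\right)^{2} = 242^{2} = 58564$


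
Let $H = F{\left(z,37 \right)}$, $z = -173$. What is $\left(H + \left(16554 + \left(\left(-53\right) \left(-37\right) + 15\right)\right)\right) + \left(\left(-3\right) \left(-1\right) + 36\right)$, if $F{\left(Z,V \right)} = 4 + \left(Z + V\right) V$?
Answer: $13541$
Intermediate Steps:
$F{\left(Z,V \right)} = 4 + V \left(V + Z\right)$ ($F{\left(Z,V \right)} = 4 + \left(V + Z\right) V = 4 + V \left(V + Z\right)$)
$H = -5028$ ($H = 4 + 37^{2} + 37 \left(-173\right) = 4 + 1369 - 6401 = -5028$)
$\left(H + \left(16554 + \left(\left(-53\right) \left(-37\right) + 15\right)\right)\right) + \left(\left(-3\right) \left(-1\right) + 36\right) = \left(-5028 + \left(16554 + \left(\left(-53\right) \left(-37\right) + 15\right)\right)\right) + \left(\left(-3\right) \left(-1\right) + 36\right) = \left(-5028 + \left(16554 + \left(1961 + 15\right)\right)\right) + \left(3 + 36\right) = \left(-5028 + \left(16554 + 1976\right)\right) + 39 = \left(-5028 + 18530\right) + 39 = 13502 + 39 = 13541$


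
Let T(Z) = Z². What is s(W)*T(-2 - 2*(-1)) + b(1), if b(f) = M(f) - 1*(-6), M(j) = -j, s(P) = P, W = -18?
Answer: 5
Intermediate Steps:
b(f) = 6 - f (b(f) = -f - 1*(-6) = -f + 6 = 6 - f)
s(W)*T(-2 - 2*(-1)) + b(1) = -18*(-2 - 2*(-1))² + (6 - 1*1) = -18*(-2 + 2)² + (6 - 1) = -18*0² + 5 = -18*0 + 5 = 0 + 5 = 5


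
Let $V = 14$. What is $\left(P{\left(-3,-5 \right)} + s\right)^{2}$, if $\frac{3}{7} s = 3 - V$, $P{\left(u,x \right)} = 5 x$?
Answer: $\frac{23104}{9} \approx 2567.1$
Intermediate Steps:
$s = - \frac{77}{3}$ ($s = \frac{7 \left(3 - 14\right)}{3} = \frac{7}{3} \left(-11\right) = - \frac{77}{3} \approx -25.667$)
$\left(P{\left(-3,-5 \right)} + s\right)^{2} = \left(5 \left(-5\right) - \frac{77}{3}\right)^{2} = \left(-25 - \frac{77}{3}\right)^{2} = \left(- \frac{152}{3}\right)^{2} = \frac{23104}{9}$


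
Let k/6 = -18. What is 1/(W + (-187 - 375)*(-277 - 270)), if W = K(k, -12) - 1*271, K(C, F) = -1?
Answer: 1/307142 ≈ 3.2558e-6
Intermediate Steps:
k = -108 (k = 6*(-18) = -108)
W = -272 (W = -1 - 1*271 = -1 - 271 = -272)
1/(W + (-187 - 375)*(-277 - 270)) = 1/(-272 + (-187 - 375)*(-277 - 270)) = 1/(-272 - 562*(-547)) = 1/(-272 + 307414) = 1/307142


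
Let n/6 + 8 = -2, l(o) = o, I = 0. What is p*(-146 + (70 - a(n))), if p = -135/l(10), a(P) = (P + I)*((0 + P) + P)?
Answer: 98226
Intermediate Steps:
n = -60 (n = -48 + 6*(-2) = -48 - 12 = -60)
a(P) = 2*P² (a(P) = (P + 0)*((0 + P) + P) = P*(P + P) = P*(2*P) = 2*P²)
p = -27/2 (p = -135/10 = -135*⅒ = -27/2 ≈ -13.500)
p*(-146 + (70 - a(n))) = -27*(-146 + (70 - 2*(-60)²))/2 = -27*(-146 + (70 - 2*3600))/2 = -27*(-146 + (70 - 1*7200))/2 = -27*(-146 + (70 - 7200))/2 = -27*(-146 - 7130)/2 = -27/2*(-7276) = 98226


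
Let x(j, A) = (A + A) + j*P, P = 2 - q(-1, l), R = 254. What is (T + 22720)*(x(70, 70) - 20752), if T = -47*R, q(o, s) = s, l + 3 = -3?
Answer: -216200664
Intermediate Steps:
l = -6 (l = -3 - 3 = -6)
P = 8 (P = 2 - 1*(-6) = 2 + 6 = 8)
x(j, A) = 2*A + 8*j (x(j, A) = (A + A) + j*8 = 2*A + 8*j)
T = -11938 (T = -47*254 = -11938)
(T + 22720)*(x(70, 70) - 20752) = (-11938 + 22720)*((2*70 + 8*70) - 20752) = 10782*((140 + 560) - 20752) = 10782*(700 - 20752) = 10782*(-20052) = -216200664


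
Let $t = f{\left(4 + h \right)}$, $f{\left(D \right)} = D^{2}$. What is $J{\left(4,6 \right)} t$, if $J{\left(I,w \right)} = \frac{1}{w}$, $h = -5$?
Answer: $\frac{1}{6} \approx 0.16667$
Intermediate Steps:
$t = 1$ ($t = \left(4 - 5\right)^{2} = \left(-1\right)^{2} = 1$)
$J{\left(4,6 \right)} t = \frac{1}{6} \cdot 1 = \frac{1}{6}$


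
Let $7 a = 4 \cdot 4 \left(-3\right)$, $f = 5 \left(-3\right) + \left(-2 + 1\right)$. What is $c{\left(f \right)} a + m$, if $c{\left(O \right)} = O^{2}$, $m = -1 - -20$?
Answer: $- \frac{12155}{7} \approx -1736.4$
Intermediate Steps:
$f = -16$ ($f = -15 - 1 = -16$)
$m = 19$ ($m = -1 + 20 = 19$)
$a = - \frac{48}{7}$ ($a = \frac{4 \cdot 4 \left(-3\right)}{7} = \frac{16 \left(-3\right)}{7} = \frac{1}{7} \left(-48\right) = - \frac{48}{7} \approx -6.8571$)
$c{\left(f \right)} a + m = \left(-16\right)^{2} \left(- \frac{48}{7}\right) + 19 = 256 \left(- \frac{48}{7}\right) + 19 = - \frac{12288}{7} + 19 = - \frac{12155}{7}$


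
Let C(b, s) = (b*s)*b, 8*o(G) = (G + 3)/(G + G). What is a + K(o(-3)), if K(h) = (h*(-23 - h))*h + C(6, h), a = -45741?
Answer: -45741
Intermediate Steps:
o(G) = (3 + G)/(16*G) (o(G) = ((G + 3)/(G + G))/8 = ((3 + G)/((2*G)))/8 = ((3 + G)*(1/(2*G)))/8 = ((3 + G)/(2*G))/8 = (3 + G)/(16*G))
C(b, s) = s*b²
K(h) = 36*h + h²*(-23 - h) (K(h) = (h*(-23 - h))*h + h*6² = h²*(-23 - h) + h*36 = h²*(-23 - h) + 36*h = 36*h + h²*(-23 - h))
a + K(o(-3)) = -45741 + ((1/16)*(3 - 3)/(-3))*(36 - ((1/16)*(3 - 3)/(-3))² - 23*(3 - 3)/(16*(-3))) = -45741 + ((1/16)*(-⅓)*0)*(36 - ((1/16)*(-⅓)*0)² - 23*(-1)*0/(16*3)) = -45741 + 0*(36 - 1*0² - 23*0) = -45741 + 0*(36 - 1*0 + 0) = -45741 + 0*(36 + 0 + 0) = -45741 + 0*36 = -45741 + 0 = -45741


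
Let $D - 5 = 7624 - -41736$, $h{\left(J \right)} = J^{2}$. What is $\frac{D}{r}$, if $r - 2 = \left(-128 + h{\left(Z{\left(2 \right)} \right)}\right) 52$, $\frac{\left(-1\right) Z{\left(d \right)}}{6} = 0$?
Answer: $- \frac{16455}{2218} \approx -7.4188$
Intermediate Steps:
$Z{\left(d \right)} = 0$ ($Z{\left(d \right)} = \left(-6\right) 0 = 0$)
$D = 49365$ ($D = 5 + \left(7624 - -41736\right) = 5 + \left(7624 + 41736\right) = 5 + 49360 = 49365$)
$r = -6654$ ($r = 2 + \left(-128 + 0^{2}\right) 52 = 2 + \left(-128 + 0\right) 52 = 2 - 6656 = -6654$)
$\frac{D}{r} = \frac{49365}{-6654} = 49365 \left(- \frac{1}{6654}\right) = - \frac{16455}{2218}$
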